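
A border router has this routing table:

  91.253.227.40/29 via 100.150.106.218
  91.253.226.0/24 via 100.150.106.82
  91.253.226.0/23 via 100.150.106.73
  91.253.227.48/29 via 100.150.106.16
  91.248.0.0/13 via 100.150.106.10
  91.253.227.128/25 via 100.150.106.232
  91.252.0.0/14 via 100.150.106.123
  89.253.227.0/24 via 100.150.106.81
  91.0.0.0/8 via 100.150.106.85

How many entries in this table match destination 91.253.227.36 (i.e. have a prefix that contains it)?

Prefixes containing 91.253.227.36:
  91.0.0.0/8 (91.0.0.0 - 91.255.255.255)
  91.248.0.0/13 (91.248.0.0 - 91.255.255.255)
  91.252.0.0/14 (91.252.0.0 - 91.255.255.255)
  91.253.226.0/23 (91.253.226.0 - 91.253.227.255)
Total matching entries: 4.

4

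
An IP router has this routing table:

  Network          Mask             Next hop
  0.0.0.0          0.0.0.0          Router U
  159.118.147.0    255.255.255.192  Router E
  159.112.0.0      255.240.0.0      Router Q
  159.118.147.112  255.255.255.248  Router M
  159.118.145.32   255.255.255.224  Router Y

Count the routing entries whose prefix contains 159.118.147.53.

3

Prefixes containing 159.118.147.53:
  0.0.0.0/0 (default, matches everything)
  159.112.0.0/12 (159.112.0.0 - 159.127.255.255)
  159.118.147.0/26 (159.118.147.0 - 159.118.147.63)
Total matching entries: 3.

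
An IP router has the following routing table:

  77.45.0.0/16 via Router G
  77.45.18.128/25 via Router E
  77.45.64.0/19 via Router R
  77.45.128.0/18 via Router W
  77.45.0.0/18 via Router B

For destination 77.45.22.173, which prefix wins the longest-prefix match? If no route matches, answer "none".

Entries matching 77.45.22.173:
  77.45.0.0/16 (77.45.0.0 - 77.45.255.255)
  77.45.0.0/18 (77.45.0.0 - 77.45.63.255)
Most specific is 77.45.0.0/18.

77.45.0.0/18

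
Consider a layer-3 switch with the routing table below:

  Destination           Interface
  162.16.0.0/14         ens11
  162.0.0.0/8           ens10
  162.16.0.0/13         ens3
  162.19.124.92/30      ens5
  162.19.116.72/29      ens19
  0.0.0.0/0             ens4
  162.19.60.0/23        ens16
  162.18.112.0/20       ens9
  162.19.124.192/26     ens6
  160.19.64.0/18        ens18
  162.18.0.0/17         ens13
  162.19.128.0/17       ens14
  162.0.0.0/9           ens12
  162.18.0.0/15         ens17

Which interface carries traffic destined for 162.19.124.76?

Routes whose prefix contains 162.19.124.76:
  0.0.0.0/0 (default, matches everything) -> ens4
  162.0.0.0/8 (162.0.0.0 - 162.255.255.255) -> ens10
  162.0.0.0/9 (162.0.0.0 - 162.127.255.255) -> ens12
  162.16.0.0/13 (162.16.0.0 - 162.23.255.255) -> ens3
  162.16.0.0/14 (162.16.0.0 - 162.19.255.255) -> ens11
  162.18.0.0/15 (162.18.0.0 - 162.19.255.255) -> ens17
More-specific entries that do NOT match:
  162.19.124.92/30 (162.19.124.92 - 162.19.124.95) does not contain 162.19.124.76
  162.19.116.72/29 (162.19.116.72 - 162.19.116.79) does not contain 162.19.124.76
  162.19.124.192/26 (162.19.124.192 - 162.19.124.255) does not contain 162.19.124.76
  162.19.60.0/23 (162.19.60.0 - 162.19.61.255) does not contain 162.19.124.76
  162.18.112.0/20 (162.18.112.0 - 162.18.127.255) does not contain 162.19.124.76
  160.19.64.0/18 (160.19.64.0 - 160.19.127.255) does not contain 162.19.124.76
  162.18.0.0/17 (162.18.0.0 - 162.18.127.255) does not contain 162.19.124.76
  162.19.128.0/17 (162.19.128.0 - 162.19.255.255) does not contain 162.19.124.76
Longest matching prefix is /15 -> interface ens17.

ens17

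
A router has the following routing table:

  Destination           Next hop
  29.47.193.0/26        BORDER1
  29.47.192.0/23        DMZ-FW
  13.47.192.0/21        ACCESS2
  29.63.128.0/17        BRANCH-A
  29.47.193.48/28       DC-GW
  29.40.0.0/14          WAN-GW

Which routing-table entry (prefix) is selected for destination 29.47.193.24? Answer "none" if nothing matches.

Entries matching 29.47.193.24:
  29.47.192.0/23 (29.47.192.0 - 29.47.193.255)
  29.47.193.0/26 (29.47.193.0 - 29.47.193.63)
Most specific is 29.47.193.0/26.

29.47.193.0/26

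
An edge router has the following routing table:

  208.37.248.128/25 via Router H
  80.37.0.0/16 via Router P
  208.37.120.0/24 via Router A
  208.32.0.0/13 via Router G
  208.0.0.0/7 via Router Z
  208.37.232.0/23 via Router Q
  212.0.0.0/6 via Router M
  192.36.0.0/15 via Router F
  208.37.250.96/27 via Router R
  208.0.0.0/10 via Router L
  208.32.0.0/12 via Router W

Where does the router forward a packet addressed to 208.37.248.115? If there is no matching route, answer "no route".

Routes whose prefix contains 208.37.248.115:
  208.0.0.0/7 (208.0.0.0 - 209.255.255.255) -> Router Z
  208.0.0.0/10 (208.0.0.0 - 208.63.255.255) -> Router L
  208.32.0.0/12 (208.32.0.0 - 208.47.255.255) -> Router W
  208.32.0.0/13 (208.32.0.0 - 208.39.255.255) -> Router G
More-specific entries that do NOT match:
  208.37.250.96/27 (208.37.250.96 - 208.37.250.127) does not contain 208.37.248.115
  208.37.248.128/25 (208.37.248.128 - 208.37.248.255) does not contain 208.37.248.115
  208.37.120.0/24 (208.37.120.0 - 208.37.120.255) does not contain 208.37.248.115
  208.37.232.0/23 (208.37.232.0 - 208.37.233.255) does not contain 208.37.248.115
  80.37.0.0/16 (80.37.0.0 - 80.37.255.255) does not contain 208.37.248.115
  192.36.0.0/15 (192.36.0.0 - 192.37.255.255) does not contain 208.37.248.115
Longest matching prefix is /13 -> next hop Router G.

Router G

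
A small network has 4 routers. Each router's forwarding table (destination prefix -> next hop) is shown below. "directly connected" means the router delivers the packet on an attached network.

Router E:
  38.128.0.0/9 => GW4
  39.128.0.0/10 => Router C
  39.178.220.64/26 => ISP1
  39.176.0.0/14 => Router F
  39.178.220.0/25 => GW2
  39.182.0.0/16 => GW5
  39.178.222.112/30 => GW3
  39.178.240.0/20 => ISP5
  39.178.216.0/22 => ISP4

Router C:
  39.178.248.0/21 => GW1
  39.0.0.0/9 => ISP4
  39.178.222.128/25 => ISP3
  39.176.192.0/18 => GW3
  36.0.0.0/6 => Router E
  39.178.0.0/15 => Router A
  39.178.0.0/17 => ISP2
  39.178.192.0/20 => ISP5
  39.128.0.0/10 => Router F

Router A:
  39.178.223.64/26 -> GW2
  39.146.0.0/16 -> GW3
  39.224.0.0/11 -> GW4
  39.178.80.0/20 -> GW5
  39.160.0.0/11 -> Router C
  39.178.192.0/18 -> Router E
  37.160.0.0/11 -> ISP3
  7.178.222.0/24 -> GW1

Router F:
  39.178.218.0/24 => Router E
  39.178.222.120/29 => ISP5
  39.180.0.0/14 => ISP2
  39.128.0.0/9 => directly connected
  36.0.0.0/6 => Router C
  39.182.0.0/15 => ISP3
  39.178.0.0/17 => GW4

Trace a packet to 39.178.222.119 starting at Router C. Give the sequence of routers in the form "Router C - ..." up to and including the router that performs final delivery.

At Router C: longest match for 39.178.222.119 is 39.178.0.0/15 -> Router A
At Router A: longest match for 39.178.222.119 is 39.178.192.0/18 -> Router E
At Router E: longest match for 39.178.222.119 is 39.176.0.0/14 -> Router F
At Router F: longest match for 39.178.222.119 is 39.128.0.0/9 -> directly connected

Router C - Router A - Router E - Router F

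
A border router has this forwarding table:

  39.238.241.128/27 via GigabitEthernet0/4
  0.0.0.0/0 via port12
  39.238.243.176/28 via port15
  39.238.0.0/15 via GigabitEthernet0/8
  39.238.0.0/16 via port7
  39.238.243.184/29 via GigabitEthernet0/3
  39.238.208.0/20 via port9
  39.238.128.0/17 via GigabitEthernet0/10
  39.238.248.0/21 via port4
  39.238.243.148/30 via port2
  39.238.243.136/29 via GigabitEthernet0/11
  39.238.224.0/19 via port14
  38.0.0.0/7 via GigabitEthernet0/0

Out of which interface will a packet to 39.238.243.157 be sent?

port14

Routes whose prefix contains 39.238.243.157:
  0.0.0.0/0 (default, matches everything) -> port12
  38.0.0.0/7 (38.0.0.0 - 39.255.255.255) -> GigabitEthernet0/0
  39.238.0.0/15 (39.238.0.0 - 39.239.255.255) -> GigabitEthernet0/8
  39.238.0.0/16 (39.238.0.0 - 39.238.255.255) -> port7
  39.238.128.0/17 (39.238.128.0 - 39.238.255.255) -> GigabitEthernet0/10
  39.238.224.0/19 (39.238.224.0 - 39.238.255.255) -> port14
More-specific entries that do NOT match:
  39.238.243.148/30 (39.238.243.148 - 39.238.243.151) does not contain 39.238.243.157
  39.238.243.184/29 (39.238.243.184 - 39.238.243.191) does not contain 39.238.243.157
  39.238.243.136/29 (39.238.243.136 - 39.238.243.143) does not contain 39.238.243.157
  39.238.243.176/28 (39.238.243.176 - 39.238.243.191) does not contain 39.238.243.157
  39.238.241.128/27 (39.238.241.128 - 39.238.241.159) does not contain 39.238.243.157
  39.238.248.0/21 (39.238.248.0 - 39.238.255.255) does not contain 39.238.243.157
  39.238.208.0/20 (39.238.208.0 - 39.238.223.255) does not contain 39.238.243.157
Longest matching prefix is /19 -> interface port14.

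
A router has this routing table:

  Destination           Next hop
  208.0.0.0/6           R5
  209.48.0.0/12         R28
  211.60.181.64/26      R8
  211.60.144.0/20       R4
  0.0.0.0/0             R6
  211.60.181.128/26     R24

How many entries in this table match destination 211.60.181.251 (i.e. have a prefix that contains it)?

Prefixes containing 211.60.181.251:
  0.0.0.0/0 (default, matches everything)
  208.0.0.0/6 (208.0.0.0 - 211.255.255.255)
Total matching entries: 2.

2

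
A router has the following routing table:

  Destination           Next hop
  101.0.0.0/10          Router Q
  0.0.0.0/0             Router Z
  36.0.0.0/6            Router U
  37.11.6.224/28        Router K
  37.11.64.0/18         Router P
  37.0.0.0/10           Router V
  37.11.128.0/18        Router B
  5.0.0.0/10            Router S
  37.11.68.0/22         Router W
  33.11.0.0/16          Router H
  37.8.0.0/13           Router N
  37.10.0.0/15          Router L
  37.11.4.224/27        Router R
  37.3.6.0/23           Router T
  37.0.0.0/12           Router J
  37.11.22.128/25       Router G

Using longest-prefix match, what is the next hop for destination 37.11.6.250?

Routes whose prefix contains 37.11.6.250:
  0.0.0.0/0 (default, matches everything) -> Router Z
  36.0.0.0/6 (36.0.0.0 - 39.255.255.255) -> Router U
  37.0.0.0/10 (37.0.0.0 - 37.63.255.255) -> Router V
  37.0.0.0/12 (37.0.0.0 - 37.15.255.255) -> Router J
  37.8.0.0/13 (37.8.0.0 - 37.15.255.255) -> Router N
  37.10.0.0/15 (37.10.0.0 - 37.11.255.255) -> Router L
More-specific entries that do NOT match:
  37.11.6.224/28 (37.11.6.224 - 37.11.6.239) does not contain 37.11.6.250
  37.11.4.224/27 (37.11.4.224 - 37.11.4.255) does not contain 37.11.6.250
  37.11.22.128/25 (37.11.22.128 - 37.11.22.255) does not contain 37.11.6.250
  37.3.6.0/23 (37.3.6.0 - 37.3.7.255) does not contain 37.11.6.250
  37.11.68.0/22 (37.11.68.0 - 37.11.71.255) does not contain 37.11.6.250
  37.11.64.0/18 (37.11.64.0 - 37.11.127.255) does not contain 37.11.6.250
  37.11.128.0/18 (37.11.128.0 - 37.11.191.255) does not contain 37.11.6.250
  33.11.0.0/16 (33.11.0.0 - 33.11.255.255) does not contain 37.11.6.250
Longest matching prefix is /15 -> next hop Router L.

Router L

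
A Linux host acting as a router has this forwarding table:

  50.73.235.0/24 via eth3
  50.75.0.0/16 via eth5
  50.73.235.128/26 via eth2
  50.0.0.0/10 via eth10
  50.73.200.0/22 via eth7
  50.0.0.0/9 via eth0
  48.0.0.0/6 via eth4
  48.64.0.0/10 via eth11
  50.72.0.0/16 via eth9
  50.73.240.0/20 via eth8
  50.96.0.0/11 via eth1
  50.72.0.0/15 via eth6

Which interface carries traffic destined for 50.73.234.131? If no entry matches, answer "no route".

Routes whose prefix contains 50.73.234.131:
  48.0.0.0/6 (48.0.0.0 - 51.255.255.255) -> eth4
  50.0.0.0/9 (50.0.0.0 - 50.127.255.255) -> eth0
  50.72.0.0/15 (50.72.0.0 - 50.73.255.255) -> eth6
More-specific entries that do NOT match:
  50.73.235.128/26 (50.73.235.128 - 50.73.235.191) does not contain 50.73.234.131
  50.73.235.0/24 (50.73.235.0 - 50.73.235.255) does not contain 50.73.234.131
  50.73.200.0/22 (50.73.200.0 - 50.73.203.255) does not contain 50.73.234.131
  50.73.240.0/20 (50.73.240.0 - 50.73.255.255) does not contain 50.73.234.131
  50.75.0.0/16 (50.75.0.0 - 50.75.255.255) does not contain 50.73.234.131
  50.72.0.0/16 (50.72.0.0 - 50.72.255.255) does not contain 50.73.234.131
Longest matching prefix is /15 -> interface eth6.

eth6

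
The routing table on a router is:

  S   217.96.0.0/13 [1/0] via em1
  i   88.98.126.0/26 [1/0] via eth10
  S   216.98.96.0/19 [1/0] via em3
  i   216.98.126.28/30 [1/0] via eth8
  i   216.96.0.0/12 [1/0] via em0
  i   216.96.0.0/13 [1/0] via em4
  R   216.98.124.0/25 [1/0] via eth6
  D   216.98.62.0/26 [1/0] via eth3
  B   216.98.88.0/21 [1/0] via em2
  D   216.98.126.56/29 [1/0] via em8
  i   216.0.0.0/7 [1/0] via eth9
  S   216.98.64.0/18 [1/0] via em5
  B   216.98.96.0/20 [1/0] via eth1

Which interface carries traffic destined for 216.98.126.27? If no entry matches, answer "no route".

em3

Routes whose prefix contains 216.98.126.27:
  216.0.0.0/7 (216.0.0.0 - 217.255.255.255) -> eth9
  216.96.0.0/12 (216.96.0.0 - 216.111.255.255) -> em0
  216.96.0.0/13 (216.96.0.0 - 216.103.255.255) -> em4
  216.98.64.0/18 (216.98.64.0 - 216.98.127.255) -> em5
  216.98.96.0/19 (216.98.96.0 - 216.98.127.255) -> em3
More-specific entries that do NOT match:
  216.98.126.28/30 (216.98.126.28 - 216.98.126.31) does not contain 216.98.126.27
  216.98.126.56/29 (216.98.126.56 - 216.98.126.63) does not contain 216.98.126.27
  88.98.126.0/26 (88.98.126.0 - 88.98.126.63) does not contain 216.98.126.27
  216.98.62.0/26 (216.98.62.0 - 216.98.62.63) does not contain 216.98.126.27
  216.98.124.0/25 (216.98.124.0 - 216.98.124.127) does not contain 216.98.126.27
  216.98.88.0/21 (216.98.88.0 - 216.98.95.255) does not contain 216.98.126.27
  216.98.96.0/20 (216.98.96.0 - 216.98.111.255) does not contain 216.98.126.27
Longest matching prefix is /19 -> interface em3.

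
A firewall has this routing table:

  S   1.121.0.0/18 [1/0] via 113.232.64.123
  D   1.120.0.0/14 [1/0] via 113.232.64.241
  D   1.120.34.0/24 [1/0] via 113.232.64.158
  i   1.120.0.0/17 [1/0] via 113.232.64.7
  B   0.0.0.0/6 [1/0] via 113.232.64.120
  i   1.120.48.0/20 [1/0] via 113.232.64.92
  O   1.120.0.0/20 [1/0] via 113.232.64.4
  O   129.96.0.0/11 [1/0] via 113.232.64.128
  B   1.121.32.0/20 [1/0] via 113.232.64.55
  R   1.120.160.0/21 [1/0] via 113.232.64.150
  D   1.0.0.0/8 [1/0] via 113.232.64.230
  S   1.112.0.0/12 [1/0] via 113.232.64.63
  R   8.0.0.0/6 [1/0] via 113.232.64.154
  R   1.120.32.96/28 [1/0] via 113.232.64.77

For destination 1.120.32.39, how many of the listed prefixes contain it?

Prefixes containing 1.120.32.39:
  0.0.0.0/6 (0.0.0.0 - 3.255.255.255)
  1.0.0.0/8 (1.0.0.0 - 1.255.255.255)
  1.112.0.0/12 (1.112.0.0 - 1.127.255.255)
  1.120.0.0/14 (1.120.0.0 - 1.123.255.255)
  1.120.0.0/17 (1.120.0.0 - 1.120.127.255)
Total matching entries: 5.

5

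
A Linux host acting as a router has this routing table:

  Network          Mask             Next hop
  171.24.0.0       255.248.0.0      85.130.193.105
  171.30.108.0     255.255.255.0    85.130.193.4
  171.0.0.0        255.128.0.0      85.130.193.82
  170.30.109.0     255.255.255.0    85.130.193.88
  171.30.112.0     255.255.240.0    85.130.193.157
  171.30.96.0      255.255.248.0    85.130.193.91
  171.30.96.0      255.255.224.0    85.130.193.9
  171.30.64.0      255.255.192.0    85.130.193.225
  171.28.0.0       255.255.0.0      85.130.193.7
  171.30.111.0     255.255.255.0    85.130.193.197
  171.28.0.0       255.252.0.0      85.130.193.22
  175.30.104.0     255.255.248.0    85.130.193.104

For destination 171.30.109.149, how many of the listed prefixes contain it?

5

Prefixes containing 171.30.109.149:
  171.0.0.0/9 (171.0.0.0 - 171.127.255.255)
  171.24.0.0/13 (171.24.0.0 - 171.31.255.255)
  171.28.0.0/14 (171.28.0.0 - 171.31.255.255)
  171.30.64.0/18 (171.30.64.0 - 171.30.127.255)
  171.30.96.0/19 (171.30.96.0 - 171.30.127.255)
Total matching entries: 5.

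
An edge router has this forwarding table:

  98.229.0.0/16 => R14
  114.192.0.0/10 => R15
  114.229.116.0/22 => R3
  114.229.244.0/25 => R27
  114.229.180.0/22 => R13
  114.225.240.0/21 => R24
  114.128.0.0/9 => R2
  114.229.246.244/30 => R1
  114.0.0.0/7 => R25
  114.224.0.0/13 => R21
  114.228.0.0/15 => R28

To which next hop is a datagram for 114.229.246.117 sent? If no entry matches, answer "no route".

Routes whose prefix contains 114.229.246.117:
  114.0.0.0/7 (114.0.0.0 - 115.255.255.255) -> R25
  114.128.0.0/9 (114.128.0.0 - 114.255.255.255) -> R2
  114.192.0.0/10 (114.192.0.0 - 114.255.255.255) -> R15
  114.224.0.0/13 (114.224.0.0 - 114.231.255.255) -> R21
  114.228.0.0/15 (114.228.0.0 - 114.229.255.255) -> R28
More-specific entries that do NOT match:
  114.229.246.244/30 (114.229.246.244 - 114.229.246.247) does not contain 114.229.246.117
  114.229.244.0/25 (114.229.244.0 - 114.229.244.127) does not contain 114.229.246.117
  114.229.116.0/22 (114.229.116.0 - 114.229.119.255) does not contain 114.229.246.117
  114.229.180.0/22 (114.229.180.0 - 114.229.183.255) does not contain 114.229.246.117
  114.225.240.0/21 (114.225.240.0 - 114.225.247.255) does not contain 114.229.246.117
  98.229.0.0/16 (98.229.0.0 - 98.229.255.255) does not contain 114.229.246.117
Longest matching prefix is /15 -> next hop R28.

R28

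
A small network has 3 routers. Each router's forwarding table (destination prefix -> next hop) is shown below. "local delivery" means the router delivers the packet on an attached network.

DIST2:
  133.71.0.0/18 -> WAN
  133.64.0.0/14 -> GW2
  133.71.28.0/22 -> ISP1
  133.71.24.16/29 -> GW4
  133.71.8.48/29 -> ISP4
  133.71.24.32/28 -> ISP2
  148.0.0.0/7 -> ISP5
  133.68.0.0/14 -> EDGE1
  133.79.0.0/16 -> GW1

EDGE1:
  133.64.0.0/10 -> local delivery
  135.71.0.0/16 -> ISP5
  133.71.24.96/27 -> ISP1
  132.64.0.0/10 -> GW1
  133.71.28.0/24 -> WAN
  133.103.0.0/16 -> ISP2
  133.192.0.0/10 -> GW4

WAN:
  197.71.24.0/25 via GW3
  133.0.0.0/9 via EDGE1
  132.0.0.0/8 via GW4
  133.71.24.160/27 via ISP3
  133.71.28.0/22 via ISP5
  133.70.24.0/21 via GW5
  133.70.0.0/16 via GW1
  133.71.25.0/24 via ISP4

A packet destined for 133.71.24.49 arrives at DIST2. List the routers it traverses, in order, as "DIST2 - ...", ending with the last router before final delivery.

DIST2 - WAN - EDGE1

At DIST2: longest match for 133.71.24.49 is 133.71.0.0/18 -> WAN
At WAN: longest match for 133.71.24.49 is 133.0.0.0/9 -> EDGE1
At EDGE1: longest match for 133.71.24.49 is 133.64.0.0/10 -> local delivery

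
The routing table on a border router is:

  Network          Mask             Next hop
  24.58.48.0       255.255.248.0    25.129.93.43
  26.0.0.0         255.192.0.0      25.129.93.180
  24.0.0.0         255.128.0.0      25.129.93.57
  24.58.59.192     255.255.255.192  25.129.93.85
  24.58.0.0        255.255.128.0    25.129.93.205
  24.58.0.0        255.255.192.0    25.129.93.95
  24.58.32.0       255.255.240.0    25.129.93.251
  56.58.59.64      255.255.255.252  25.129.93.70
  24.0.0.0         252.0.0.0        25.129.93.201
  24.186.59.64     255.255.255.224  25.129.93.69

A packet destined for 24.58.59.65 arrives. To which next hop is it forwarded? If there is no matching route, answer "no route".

Routes whose prefix contains 24.58.59.65:
  24.0.0.0/6 (24.0.0.0 - 27.255.255.255) -> 25.129.93.201
  24.0.0.0/9 (24.0.0.0 - 24.127.255.255) -> 25.129.93.57
  24.58.0.0/17 (24.58.0.0 - 24.58.127.255) -> 25.129.93.205
  24.58.0.0/18 (24.58.0.0 - 24.58.63.255) -> 25.129.93.95
More-specific entries that do NOT match:
  56.58.59.64/30 (56.58.59.64 - 56.58.59.67) does not contain 24.58.59.65
  24.186.59.64/27 (24.186.59.64 - 24.186.59.95) does not contain 24.58.59.65
  24.58.59.192/26 (24.58.59.192 - 24.58.59.255) does not contain 24.58.59.65
  24.58.48.0/21 (24.58.48.0 - 24.58.55.255) does not contain 24.58.59.65
  24.58.32.0/20 (24.58.32.0 - 24.58.47.255) does not contain 24.58.59.65
Longest matching prefix is /18 -> next hop 25.129.93.95.

25.129.93.95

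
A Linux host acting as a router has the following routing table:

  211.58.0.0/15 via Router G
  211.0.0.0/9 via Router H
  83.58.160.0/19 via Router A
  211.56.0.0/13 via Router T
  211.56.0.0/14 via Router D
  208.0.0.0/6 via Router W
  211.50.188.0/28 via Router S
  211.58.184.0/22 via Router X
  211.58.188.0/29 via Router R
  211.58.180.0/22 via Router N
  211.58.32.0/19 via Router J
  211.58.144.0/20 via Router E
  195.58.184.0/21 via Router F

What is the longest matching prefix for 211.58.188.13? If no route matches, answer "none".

Entries matching 211.58.188.13:
  208.0.0.0/6 (208.0.0.0 - 211.255.255.255)
  211.0.0.0/9 (211.0.0.0 - 211.127.255.255)
  211.56.0.0/13 (211.56.0.0 - 211.63.255.255)
  211.56.0.0/14 (211.56.0.0 - 211.59.255.255)
  211.58.0.0/15 (211.58.0.0 - 211.59.255.255)
Most specific is 211.58.0.0/15.

211.58.0.0/15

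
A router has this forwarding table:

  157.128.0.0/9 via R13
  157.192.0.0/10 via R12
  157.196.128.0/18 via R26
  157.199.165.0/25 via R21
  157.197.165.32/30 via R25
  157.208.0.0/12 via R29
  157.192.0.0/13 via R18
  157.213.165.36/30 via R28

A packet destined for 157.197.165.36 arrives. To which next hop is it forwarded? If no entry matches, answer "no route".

Routes whose prefix contains 157.197.165.36:
  157.128.0.0/9 (157.128.0.0 - 157.255.255.255) -> R13
  157.192.0.0/10 (157.192.0.0 - 157.255.255.255) -> R12
  157.192.0.0/13 (157.192.0.0 - 157.199.255.255) -> R18
More-specific entries that do NOT match:
  157.197.165.32/30 (157.197.165.32 - 157.197.165.35) does not contain 157.197.165.36
  157.213.165.36/30 (157.213.165.36 - 157.213.165.39) does not contain 157.197.165.36
  157.199.165.0/25 (157.199.165.0 - 157.199.165.127) does not contain 157.197.165.36
  157.196.128.0/18 (157.196.128.0 - 157.196.191.255) does not contain 157.197.165.36
Longest matching prefix is /13 -> next hop R18.

R18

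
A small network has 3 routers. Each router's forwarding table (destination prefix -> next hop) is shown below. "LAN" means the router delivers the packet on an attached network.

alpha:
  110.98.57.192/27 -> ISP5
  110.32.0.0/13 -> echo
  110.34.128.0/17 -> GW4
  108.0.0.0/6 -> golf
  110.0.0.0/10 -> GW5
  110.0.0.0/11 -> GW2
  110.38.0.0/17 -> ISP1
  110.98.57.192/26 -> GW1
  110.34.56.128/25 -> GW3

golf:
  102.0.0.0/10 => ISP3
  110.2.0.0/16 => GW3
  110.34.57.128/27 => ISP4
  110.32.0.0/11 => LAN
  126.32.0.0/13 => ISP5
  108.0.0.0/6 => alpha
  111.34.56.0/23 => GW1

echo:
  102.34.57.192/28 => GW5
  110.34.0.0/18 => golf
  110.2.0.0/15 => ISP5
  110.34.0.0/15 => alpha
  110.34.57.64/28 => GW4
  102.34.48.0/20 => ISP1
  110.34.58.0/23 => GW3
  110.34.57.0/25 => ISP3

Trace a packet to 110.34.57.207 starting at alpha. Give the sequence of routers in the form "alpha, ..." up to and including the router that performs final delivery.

At alpha: longest match for 110.34.57.207 is 110.32.0.0/13 -> echo
At echo: longest match for 110.34.57.207 is 110.34.0.0/18 -> golf
At golf: longest match for 110.34.57.207 is 110.32.0.0/11 -> LAN

alpha, echo, golf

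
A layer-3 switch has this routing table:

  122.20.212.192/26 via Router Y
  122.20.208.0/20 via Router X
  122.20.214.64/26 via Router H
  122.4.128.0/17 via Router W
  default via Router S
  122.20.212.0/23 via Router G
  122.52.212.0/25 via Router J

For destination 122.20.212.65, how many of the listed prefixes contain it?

Prefixes containing 122.20.212.65:
  0.0.0.0/0 (default, matches everything)
  122.20.208.0/20 (122.20.208.0 - 122.20.223.255)
  122.20.212.0/23 (122.20.212.0 - 122.20.213.255)
Total matching entries: 3.

3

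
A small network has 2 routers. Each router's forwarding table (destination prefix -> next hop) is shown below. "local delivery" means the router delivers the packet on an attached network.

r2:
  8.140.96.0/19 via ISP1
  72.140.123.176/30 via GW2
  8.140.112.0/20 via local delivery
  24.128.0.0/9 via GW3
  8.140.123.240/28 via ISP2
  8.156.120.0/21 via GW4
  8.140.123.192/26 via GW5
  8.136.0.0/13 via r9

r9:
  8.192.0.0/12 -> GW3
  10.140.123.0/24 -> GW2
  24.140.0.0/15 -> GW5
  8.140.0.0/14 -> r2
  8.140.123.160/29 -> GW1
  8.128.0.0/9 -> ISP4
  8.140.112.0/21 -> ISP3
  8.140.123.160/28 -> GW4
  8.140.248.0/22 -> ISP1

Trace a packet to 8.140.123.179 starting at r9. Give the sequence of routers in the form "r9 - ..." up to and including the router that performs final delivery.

At r9: longest match for 8.140.123.179 is 8.140.0.0/14 -> r2
At r2: longest match for 8.140.123.179 is 8.140.112.0/20 -> local delivery

r9 - r2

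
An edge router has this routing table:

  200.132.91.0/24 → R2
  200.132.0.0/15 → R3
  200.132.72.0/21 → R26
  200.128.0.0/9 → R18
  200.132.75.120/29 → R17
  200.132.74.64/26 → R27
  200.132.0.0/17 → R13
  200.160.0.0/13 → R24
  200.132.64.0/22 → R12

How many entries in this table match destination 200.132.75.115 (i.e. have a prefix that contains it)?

4

Prefixes containing 200.132.75.115:
  200.128.0.0/9 (200.128.0.0 - 200.255.255.255)
  200.132.0.0/15 (200.132.0.0 - 200.133.255.255)
  200.132.0.0/17 (200.132.0.0 - 200.132.127.255)
  200.132.72.0/21 (200.132.72.0 - 200.132.79.255)
Total matching entries: 4.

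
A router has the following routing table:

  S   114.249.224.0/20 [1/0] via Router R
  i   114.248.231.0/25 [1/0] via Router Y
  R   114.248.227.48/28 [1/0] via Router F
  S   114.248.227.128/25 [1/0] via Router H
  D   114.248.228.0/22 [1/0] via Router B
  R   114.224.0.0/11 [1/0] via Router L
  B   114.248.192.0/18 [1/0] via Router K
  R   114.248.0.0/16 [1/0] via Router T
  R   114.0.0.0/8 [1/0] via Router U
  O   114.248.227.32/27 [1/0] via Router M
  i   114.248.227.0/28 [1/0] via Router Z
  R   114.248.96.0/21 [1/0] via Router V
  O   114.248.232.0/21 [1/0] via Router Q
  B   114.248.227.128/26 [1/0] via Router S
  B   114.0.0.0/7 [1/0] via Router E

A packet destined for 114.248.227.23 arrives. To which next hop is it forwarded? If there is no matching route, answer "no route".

Router K

Routes whose prefix contains 114.248.227.23:
  114.0.0.0/7 (114.0.0.0 - 115.255.255.255) -> Router E
  114.0.0.0/8 (114.0.0.0 - 114.255.255.255) -> Router U
  114.224.0.0/11 (114.224.0.0 - 114.255.255.255) -> Router L
  114.248.0.0/16 (114.248.0.0 - 114.248.255.255) -> Router T
  114.248.192.0/18 (114.248.192.0 - 114.248.255.255) -> Router K
More-specific entries that do NOT match:
  114.248.227.48/28 (114.248.227.48 - 114.248.227.63) does not contain 114.248.227.23
  114.248.227.0/28 (114.248.227.0 - 114.248.227.15) does not contain 114.248.227.23
  114.248.227.32/27 (114.248.227.32 - 114.248.227.63) does not contain 114.248.227.23
  114.248.227.128/26 (114.248.227.128 - 114.248.227.191) does not contain 114.248.227.23
  114.248.231.0/25 (114.248.231.0 - 114.248.231.127) does not contain 114.248.227.23
  114.248.227.128/25 (114.248.227.128 - 114.248.227.255) does not contain 114.248.227.23
  114.248.228.0/22 (114.248.228.0 - 114.248.231.255) does not contain 114.248.227.23
  114.248.96.0/21 (114.248.96.0 - 114.248.103.255) does not contain 114.248.227.23
  114.248.232.0/21 (114.248.232.0 - 114.248.239.255) does not contain 114.248.227.23
  114.249.224.0/20 (114.249.224.0 - 114.249.239.255) does not contain 114.248.227.23
Longest matching prefix is /18 -> next hop Router K.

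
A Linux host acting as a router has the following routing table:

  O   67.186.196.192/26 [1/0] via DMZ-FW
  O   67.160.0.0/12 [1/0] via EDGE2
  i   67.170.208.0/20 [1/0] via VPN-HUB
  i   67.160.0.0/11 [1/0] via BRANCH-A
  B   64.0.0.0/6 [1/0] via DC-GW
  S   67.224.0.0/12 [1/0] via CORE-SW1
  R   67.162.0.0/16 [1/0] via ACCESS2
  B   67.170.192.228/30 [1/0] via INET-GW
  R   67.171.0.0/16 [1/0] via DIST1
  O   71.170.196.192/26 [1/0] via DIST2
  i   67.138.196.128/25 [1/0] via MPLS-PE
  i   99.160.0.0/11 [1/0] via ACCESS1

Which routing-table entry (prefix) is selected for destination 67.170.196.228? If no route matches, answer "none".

Entries matching 67.170.196.228:
  64.0.0.0/6 (64.0.0.0 - 67.255.255.255)
  67.160.0.0/11 (67.160.0.0 - 67.191.255.255)
  67.160.0.0/12 (67.160.0.0 - 67.175.255.255)
Most specific is 67.160.0.0/12.

67.160.0.0/12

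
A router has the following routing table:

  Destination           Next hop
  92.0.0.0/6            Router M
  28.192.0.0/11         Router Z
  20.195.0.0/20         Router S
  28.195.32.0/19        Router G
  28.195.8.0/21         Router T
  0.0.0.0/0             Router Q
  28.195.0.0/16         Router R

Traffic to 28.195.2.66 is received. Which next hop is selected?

Router R

Routes whose prefix contains 28.195.2.66:
  0.0.0.0/0 (default, matches everything) -> Router Q
  28.192.0.0/11 (28.192.0.0 - 28.223.255.255) -> Router Z
  28.195.0.0/16 (28.195.0.0 - 28.195.255.255) -> Router R
More-specific entries that do NOT match:
  28.195.8.0/21 (28.195.8.0 - 28.195.15.255) does not contain 28.195.2.66
  20.195.0.0/20 (20.195.0.0 - 20.195.15.255) does not contain 28.195.2.66
  28.195.32.0/19 (28.195.32.0 - 28.195.63.255) does not contain 28.195.2.66
Longest matching prefix is /16 -> next hop Router R.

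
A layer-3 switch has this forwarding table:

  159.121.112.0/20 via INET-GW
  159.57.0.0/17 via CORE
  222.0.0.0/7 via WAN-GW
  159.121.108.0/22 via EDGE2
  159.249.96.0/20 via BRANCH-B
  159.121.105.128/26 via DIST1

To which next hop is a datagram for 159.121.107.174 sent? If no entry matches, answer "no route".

no route

No entry's prefix contains 159.121.107.174; there is no default route.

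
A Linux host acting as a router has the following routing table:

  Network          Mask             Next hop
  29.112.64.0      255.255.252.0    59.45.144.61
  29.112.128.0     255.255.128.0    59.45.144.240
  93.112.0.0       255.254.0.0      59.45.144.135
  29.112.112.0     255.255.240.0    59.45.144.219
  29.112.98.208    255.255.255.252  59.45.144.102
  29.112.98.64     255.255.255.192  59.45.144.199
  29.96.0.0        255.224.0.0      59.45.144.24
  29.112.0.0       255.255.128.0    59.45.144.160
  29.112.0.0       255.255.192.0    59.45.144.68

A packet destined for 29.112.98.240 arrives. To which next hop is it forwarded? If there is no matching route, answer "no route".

Routes whose prefix contains 29.112.98.240:
  29.96.0.0/11 (29.96.0.0 - 29.127.255.255) -> 59.45.144.24
  29.112.0.0/17 (29.112.0.0 - 29.112.127.255) -> 59.45.144.160
More-specific entries that do NOT match:
  29.112.98.208/30 (29.112.98.208 - 29.112.98.211) does not contain 29.112.98.240
  29.112.98.64/26 (29.112.98.64 - 29.112.98.127) does not contain 29.112.98.240
  29.112.64.0/22 (29.112.64.0 - 29.112.67.255) does not contain 29.112.98.240
  29.112.112.0/20 (29.112.112.0 - 29.112.127.255) does not contain 29.112.98.240
  29.112.0.0/18 (29.112.0.0 - 29.112.63.255) does not contain 29.112.98.240
Longest matching prefix is /17 -> next hop 59.45.144.160.

59.45.144.160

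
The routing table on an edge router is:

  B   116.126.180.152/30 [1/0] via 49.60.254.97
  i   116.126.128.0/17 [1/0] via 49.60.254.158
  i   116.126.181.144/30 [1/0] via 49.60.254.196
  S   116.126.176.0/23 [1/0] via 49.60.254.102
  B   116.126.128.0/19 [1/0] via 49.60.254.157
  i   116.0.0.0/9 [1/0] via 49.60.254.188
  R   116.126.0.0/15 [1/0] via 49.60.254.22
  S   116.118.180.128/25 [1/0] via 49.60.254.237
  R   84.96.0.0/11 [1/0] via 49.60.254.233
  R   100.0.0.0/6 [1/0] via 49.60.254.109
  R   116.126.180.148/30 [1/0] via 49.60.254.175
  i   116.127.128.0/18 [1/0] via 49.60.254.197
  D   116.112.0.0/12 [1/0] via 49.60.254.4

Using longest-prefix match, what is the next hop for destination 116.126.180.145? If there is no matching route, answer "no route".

Routes whose prefix contains 116.126.180.145:
  116.0.0.0/9 (116.0.0.0 - 116.127.255.255) -> 49.60.254.188
  116.112.0.0/12 (116.112.0.0 - 116.127.255.255) -> 49.60.254.4
  116.126.0.0/15 (116.126.0.0 - 116.127.255.255) -> 49.60.254.22
  116.126.128.0/17 (116.126.128.0 - 116.126.255.255) -> 49.60.254.158
More-specific entries that do NOT match:
  116.126.180.152/30 (116.126.180.152 - 116.126.180.155) does not contain 116.126.180.145
  116.126.181.144/30 (116.126.181.144 - 116.126.181.147) does not contain 116.126.180.145
  116.126.180.148/30 (116.126.180.148 - 116.126.180.151) does not contain 116.126.180.145
  116.118.180.128/25 (116.118.180.128 - 116.118.180.255) does not contain 116.126.180.145
  116.126.176.0/23 (116.126.176.0 - 116.126.177.255) does not contain 116.126.180.145
  116.126.128.0/19 (116.126.128.0 - 116.126.159.255) does not contain 116.126.180.145
  116.127.128.0/18 (116.127.128.0 - 116.127.191.255) does not contain 116.126.180.145
Longest matching prefix is /17 -> next hop 49.60.254.158.

49.60.254.158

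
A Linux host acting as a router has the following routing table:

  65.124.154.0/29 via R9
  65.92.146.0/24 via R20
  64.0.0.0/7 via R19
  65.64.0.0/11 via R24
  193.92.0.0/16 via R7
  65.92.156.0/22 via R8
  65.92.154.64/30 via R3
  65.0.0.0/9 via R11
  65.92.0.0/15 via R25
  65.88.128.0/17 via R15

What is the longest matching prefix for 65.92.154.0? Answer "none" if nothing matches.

65.92.0.0/15

Entries matching 65.92.154.0:
  64.0.0.0/7 (64.0.0.0 - 65.255.255.255)
  65.0.0.0/9 (65.0.0.0 - 65.127.255.255)
  65.64.0.0/11 (65.64.0.0 - 65.95.255.255)
  65.92.0.0/15 (65.92.0.0 - 65.93.255.255)
Most specific is 65.92.0.0/15.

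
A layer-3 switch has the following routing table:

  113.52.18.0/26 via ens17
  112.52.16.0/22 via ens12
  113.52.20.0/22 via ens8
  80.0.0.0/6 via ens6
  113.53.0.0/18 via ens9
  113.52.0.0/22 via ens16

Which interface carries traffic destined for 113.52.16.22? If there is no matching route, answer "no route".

no route

No entry's prefix contains 113.52.16.22; there is no default route.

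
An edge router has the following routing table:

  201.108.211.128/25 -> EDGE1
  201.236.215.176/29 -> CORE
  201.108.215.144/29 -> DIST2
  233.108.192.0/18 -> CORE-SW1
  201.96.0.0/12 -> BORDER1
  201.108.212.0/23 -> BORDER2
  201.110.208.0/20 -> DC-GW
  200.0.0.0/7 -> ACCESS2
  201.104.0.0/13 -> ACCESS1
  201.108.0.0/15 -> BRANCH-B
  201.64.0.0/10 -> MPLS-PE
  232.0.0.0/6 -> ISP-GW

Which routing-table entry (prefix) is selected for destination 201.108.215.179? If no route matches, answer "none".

Entries matching 201.108.215.179:
  200.0.0.0/7 (200.0.0.0 - 201.255.255.255)
  201.64.0.0/10 (201.64.0.0 - 201.127.255.255)
  201.96.0.0/12 (201.96.0.0 - 201.111.255.255)
  201.104.0.0/13 (201.104.0.0 - 201.111.255.255)
  201.108.0.0/15 (201.108.0.0 - 201.109.255.255)
Most specific is 201.108.0.0/15.

201.108.0.0/15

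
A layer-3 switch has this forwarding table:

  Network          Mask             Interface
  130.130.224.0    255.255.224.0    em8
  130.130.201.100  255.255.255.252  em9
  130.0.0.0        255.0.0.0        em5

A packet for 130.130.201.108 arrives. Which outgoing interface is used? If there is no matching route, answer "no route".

Routes whose prefix contains 130.130.201.108:
  130.0.0.0/8 (130.0.0.0 - 130.255.255.255) -> em5
More-specific entries that do NOT match:
  130.130.201.100/30 (130.130.201.100 - 130.130.201.103) does not contain 130.130.201.108
  130.130.224.0/19 (130.130.224.0 - 130.130.255.255) does not contain 130.130.201.108
Longest matching prefix is /8 -> interface em5.

em5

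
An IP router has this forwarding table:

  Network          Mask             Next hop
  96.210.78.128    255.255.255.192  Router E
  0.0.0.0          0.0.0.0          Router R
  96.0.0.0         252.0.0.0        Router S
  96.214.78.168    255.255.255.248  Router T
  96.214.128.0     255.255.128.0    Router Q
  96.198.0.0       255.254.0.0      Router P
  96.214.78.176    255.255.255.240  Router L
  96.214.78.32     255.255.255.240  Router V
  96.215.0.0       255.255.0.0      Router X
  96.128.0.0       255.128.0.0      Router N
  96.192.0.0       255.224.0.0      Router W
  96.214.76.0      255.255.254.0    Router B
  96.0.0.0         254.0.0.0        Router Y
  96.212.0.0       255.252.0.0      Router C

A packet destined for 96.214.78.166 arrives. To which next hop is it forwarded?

Routes whose prefix contains 96.214.78.166:
  0.0.0.0/0 (default, matches everything) -> Router R
  96.0.0.0/6 (96.0.0.0 - 99.255.255.255) -> Router S
  96.0.0.0/7 (96.0.0.0 - 97.255.255.255) -> Router Y
  96.128.0.0/9 (96.128.0.0 - 96.255.255.255) -> Router N
  96.192.0.0/11 (96.192.0.0 - 96.223.255.255) -> Router W
  96.212.0.0/14 (96.212.0.0 - 96.215.255.255) -> Router C
More-specific entries that do NOT match:
  96.214.78.168/29 (96.214.78.168 - 96.214.78.175) does not contain 96.214.78.166
  96.214.78.176/28 (96.214.78.176 - 96.214.78.191) does not contain 96.214.78.166
  96.214.78.32/28 (96.214.78.32 - 96.214.78.47) does not contain 96.214.78.166
  96.210.78.128/26 (96.210.78.128 - 96.210.78.191) does not contain 96.214.78.166
  96.214.76.0/23 (96.214.76.0 - 96.214.77.255) does not contain 96.214.78.166
  96.214.128.0/17 (96.214.128.0 - 96.214.255.255) does not contain 96.214.78.166
  96.215.0.0/16 (96.215.0.0 - 96.215.255.255) does not contain 96.214.78.166
  96.198.0.0/15 (96.198.0.0 - 96.199.255.255) does not contain 96.214.78.166
Longest matching prefix is /14 -> next hop Router C.

Router C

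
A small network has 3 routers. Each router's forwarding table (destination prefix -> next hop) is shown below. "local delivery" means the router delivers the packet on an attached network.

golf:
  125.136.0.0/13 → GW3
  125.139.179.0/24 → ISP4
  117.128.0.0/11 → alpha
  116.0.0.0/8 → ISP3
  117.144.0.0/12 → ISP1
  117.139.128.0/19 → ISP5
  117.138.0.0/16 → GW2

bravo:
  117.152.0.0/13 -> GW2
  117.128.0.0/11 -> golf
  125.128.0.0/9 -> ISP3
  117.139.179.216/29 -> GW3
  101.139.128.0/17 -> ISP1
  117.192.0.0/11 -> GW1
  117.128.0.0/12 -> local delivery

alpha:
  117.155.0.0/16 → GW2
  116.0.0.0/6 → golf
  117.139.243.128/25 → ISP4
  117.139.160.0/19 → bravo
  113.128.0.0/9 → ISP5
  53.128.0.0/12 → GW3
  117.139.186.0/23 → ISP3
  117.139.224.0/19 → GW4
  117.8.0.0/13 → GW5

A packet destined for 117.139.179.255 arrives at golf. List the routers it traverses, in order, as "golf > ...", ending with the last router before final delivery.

golf > alpha > bravo

At golf: longest match for 117.139.179.255 is 117.128.0.0/11 -> alpha
At alpha: longest match for 117.139.179.255 is 117.139.160.0/19 -> bravo
At bravo: longest match for 117.139.179.255 is 117.128.0.0/12 -> local delivery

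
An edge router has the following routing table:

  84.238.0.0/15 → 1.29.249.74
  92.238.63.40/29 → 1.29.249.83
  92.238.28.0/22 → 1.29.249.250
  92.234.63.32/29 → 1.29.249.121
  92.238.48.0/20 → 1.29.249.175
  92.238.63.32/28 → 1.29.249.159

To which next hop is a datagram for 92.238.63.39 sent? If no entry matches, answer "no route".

Routes whose prefix contains 92.238.63.39:
  92.238.48.0/20 (92.238.48.0 - 92.238.63.255) -> 1.29.249.175
  92.238.63.32/28 (92.238.63.32 - 92.238.63.47) -> 1.29.249.159
More-specific entries that do NOT match:
  92.238.63.40/29 (92.238.63.40 - 92.238.63.47) does not contain 92.238.63.39
  92.234.63.32/29 (92.234.63.32 - 92.234.63.39) does not contain 92.238.63.39
Longest matching prefix is /28 -> next hop 1.29.249.159.

1.29.249.159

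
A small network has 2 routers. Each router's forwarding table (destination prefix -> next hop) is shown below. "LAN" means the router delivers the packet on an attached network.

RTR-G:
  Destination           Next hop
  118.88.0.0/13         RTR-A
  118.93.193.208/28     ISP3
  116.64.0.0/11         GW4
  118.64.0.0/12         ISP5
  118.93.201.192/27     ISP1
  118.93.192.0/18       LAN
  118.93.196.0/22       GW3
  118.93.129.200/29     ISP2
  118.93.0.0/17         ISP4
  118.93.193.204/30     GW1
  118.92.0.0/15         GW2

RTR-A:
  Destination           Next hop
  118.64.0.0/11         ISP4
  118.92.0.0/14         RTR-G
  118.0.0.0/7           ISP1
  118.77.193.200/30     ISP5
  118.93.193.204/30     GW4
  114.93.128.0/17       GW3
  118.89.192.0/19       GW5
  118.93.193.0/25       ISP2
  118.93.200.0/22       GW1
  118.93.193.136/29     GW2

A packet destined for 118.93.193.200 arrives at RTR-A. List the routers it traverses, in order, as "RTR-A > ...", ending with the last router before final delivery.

At RTR-A: longest match for 118.93.193.200 is 118.92.0.0/14 -> RTR-G
At RTR-G: longest match for 118.93.193.200 is 118.93.192.0/18 -> LAN

RTR-A > RTR-G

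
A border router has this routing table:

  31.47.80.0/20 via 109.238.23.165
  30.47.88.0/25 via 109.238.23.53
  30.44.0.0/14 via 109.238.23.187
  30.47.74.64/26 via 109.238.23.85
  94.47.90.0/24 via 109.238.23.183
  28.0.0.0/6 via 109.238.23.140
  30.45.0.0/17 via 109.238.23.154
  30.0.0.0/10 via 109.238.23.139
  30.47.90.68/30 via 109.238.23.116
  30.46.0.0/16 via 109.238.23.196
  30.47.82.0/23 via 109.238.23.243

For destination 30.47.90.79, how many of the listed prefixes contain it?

Prefixes containing 30.47.90.79:
  28.0.0.0/6 (28.0.0.0 - 31.255.255.255)
  30.0.0.0/10 (30.0.0.0 - 30.63.255.255)
  30.44.0.0/14 (30.44.0.0 - 30.47.255.255)
Total matching entries: 3.

3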